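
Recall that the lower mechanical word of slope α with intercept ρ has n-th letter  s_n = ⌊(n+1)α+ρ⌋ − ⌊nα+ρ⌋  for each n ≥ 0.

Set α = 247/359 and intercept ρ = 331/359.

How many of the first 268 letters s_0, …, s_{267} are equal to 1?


#1s = Σ_{n=0}^{267} s_n = Σ_{n=0}^{267} (⌊(n+1)α+ρ⌋ − ⌊nα+ρ⌋)
the sum telescopes: every ⌊nα+ρ⌋ with 0 < n < 268 appears once with + and once with −, leaving ⌊268α+ρ⌋ − ⌊0·α+ρ⌋
268α + ρ = (268·247 + 331) / 359 = 66527/359
ρ = 331/359
⌊66527/359⌋ = 185,  ⌊331/359⌋ = 0
#1s = 185 − 0 = 185

185


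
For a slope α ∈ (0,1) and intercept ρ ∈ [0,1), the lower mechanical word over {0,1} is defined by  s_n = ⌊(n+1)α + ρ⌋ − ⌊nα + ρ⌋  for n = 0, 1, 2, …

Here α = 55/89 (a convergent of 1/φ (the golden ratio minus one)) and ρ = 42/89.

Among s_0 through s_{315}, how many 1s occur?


195

#1s = Σ_{n=0}^{315} s_n = Σ_{n=0}^{315} (⌊(n+1)α+ρ⌋ − ⌊nα+ρ⌋)
the sum telescopes: every ⌊nα+ρ⌋ with 0 < n < 316 appears once with + and once with −, leaving ⌊316α+ρ⌋ − ⌊0·α+ρ⌋
316α + ρ = (316·55 + 42) / 89 = 17422/89
ρ = 42/89
⌊17422/89⌋ = 195,  ⌊42/89⌋ = 0
#1s = 195 − 0 = 195


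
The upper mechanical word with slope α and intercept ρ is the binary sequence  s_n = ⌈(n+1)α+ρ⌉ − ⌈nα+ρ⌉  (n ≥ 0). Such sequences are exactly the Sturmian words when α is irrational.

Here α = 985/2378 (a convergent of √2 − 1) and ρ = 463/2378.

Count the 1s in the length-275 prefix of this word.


114

#1s = Σ_{n=0}^{274} s_n = Σ_{n=0}^{274} (⌈(n+1)α+ρ⌉ − ⌈nα+ρ⌉)
the sum telescopes: every ⌈nα+ρ⌉ with 0 < n < 275 appears once with + and once with −, leaving ⌈275α+ρ⌉ − ⌈0·α+ρ⌉
275α + ρ = (275·985 + 463) / 2378 = 271338/2378
ρ = 463/2378
⌈271338/2378⌉ = 115,  ⌈463/2378⌉ = 1
#1s = 115 − 1 = 114


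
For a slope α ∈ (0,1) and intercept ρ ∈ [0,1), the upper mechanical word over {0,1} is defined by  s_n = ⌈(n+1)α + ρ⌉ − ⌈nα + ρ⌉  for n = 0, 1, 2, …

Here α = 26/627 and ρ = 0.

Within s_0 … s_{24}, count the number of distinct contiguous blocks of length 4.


3

t_n = ⌈(n·26)/627⌉ for n = 0 … 25:
  n=0…9: ⌈0/627⌉=0 ⌈26/627⌉=1 ⌈52/627⌉=1 ⌈78/627⌉=1 ⌈104/627⌉=1 ⌈130/627⌉=1 ⌈156/627⌉=1 ⌈182/627⌉=1 ⌈208/627⌉=1 ⌈234/627⌉=1
  n=10…19: ⌈260/627⌉=1 ⌈286/627⌉=1 ⌈312/627⌉=1 ⌈338/627⌉=1 ⌈364/627⌉=1 ⌈390/627⌉=1 ⌈416/627⌉=1 ⌈442/627⌉=1 ⌈468/627⌉=1 ⌈494/627⌉=1
  n=20…25: ⌈520/627⌉=1 ⌈546/627⌉=1 ⌈572/627⌉=1 ⌈598/627⌉=1 ⌈624/627⌉=1 ⌈650/627⌉=2
s_n = t_(n+1) − t_n for n = 0 … 24 gives
prefix = 1000000000000000000000001
slide a length-4 window over [0..3] … [21..24] (22 windows); first occurrence of each distinct factor:
  [  0..  3] 1000
  [  1..  4] 0000
  [ 21.. 24] 0001
  (the other 19 windows repeat one of these)
distinct factors: {0000, 0001, 1000}
count = 3  (Sturmian bound for length 4 is 5)


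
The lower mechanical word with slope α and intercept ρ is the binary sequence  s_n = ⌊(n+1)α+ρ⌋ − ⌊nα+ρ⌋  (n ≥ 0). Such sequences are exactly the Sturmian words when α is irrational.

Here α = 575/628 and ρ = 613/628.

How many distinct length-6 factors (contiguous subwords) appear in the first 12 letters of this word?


t_n = ⌊(n·575+613)/628⌋ for n = 0 … 12:
  n=0…9: ⌊613/628⌋=0 ⌊1188/628⌋=1 ⌊1763/628⌋=2 ⌊2338/628⌋=3 ⌊2913/628⌋=4 ⌊3488/628⌋=5 ⌊4063/628⌋=6 ⌊4638/628⌋=7 ⌊5213/628⌋=8 ⌊5788/628⌋=9
  n=10…12: ⌊6363/628⌋=10 ⌊6938/628⌋=11 ⌊7513/628⌋=11
s_n = t_(n+1) − t_n for n = 0 … 11 gives
prefix = 111111111110
slide a length-6 window over [0..5] … [6..11] (7 windows); first occurrence of each distinct factor:
  [  0..  5] 111111
  [  6.. 11] 111110
  (the other 5 windows repeat one of these)
distinct factors: {111110, 111111}
count = 2  (Sturmian bound for length 6 is 7)

2


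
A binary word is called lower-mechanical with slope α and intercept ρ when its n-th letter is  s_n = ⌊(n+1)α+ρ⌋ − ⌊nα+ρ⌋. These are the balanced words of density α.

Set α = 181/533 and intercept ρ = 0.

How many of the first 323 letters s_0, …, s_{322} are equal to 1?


109

#1s = Σ_{n=0}^{322} s_n = Σ_{n=0}^{322} (⌊(n+1)α+ρ⌋ − ⌊nα+ρ⌋)
the sum telescopes: every ⌊nα+ρ⌋ with 0 < n < 323 appears once with + and once with −, leaving ⌊323α+ρ⌋ − ⌊0·α+ρ⌋
323α + ρ = (323·181) / 533 = 58463/533
ρ = 0/533
⌊58463/533⌋ = 109,  ⌊0/533⌋ = 0
#1s = 109 − 0 = 109


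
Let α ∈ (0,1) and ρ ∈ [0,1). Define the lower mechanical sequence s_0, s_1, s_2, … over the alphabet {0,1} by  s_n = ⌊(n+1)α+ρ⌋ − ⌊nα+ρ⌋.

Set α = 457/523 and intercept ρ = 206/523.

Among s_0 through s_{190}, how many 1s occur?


167

#1s = Σ_{n=0}^{190} s_n = Σ_{n=0}^{190} (⌊(n+1)α+ρ⌋ − ⌊nα+ρ⌋)
the sum telescopes: every ⌊nα+ρ⌋ with 0 < n < 191 appears once with + and once with −, leaving ⌊191α+ρ⌋ − ⌊0·α+ρ⌋
191α + ρ = (191·457 + 206) / 523 = 87493/523
ρ = 206/523
⌊87493/523⌋ = 167,  ⌊206/523⌋ = 0
#1s = 167 − 0 = 167


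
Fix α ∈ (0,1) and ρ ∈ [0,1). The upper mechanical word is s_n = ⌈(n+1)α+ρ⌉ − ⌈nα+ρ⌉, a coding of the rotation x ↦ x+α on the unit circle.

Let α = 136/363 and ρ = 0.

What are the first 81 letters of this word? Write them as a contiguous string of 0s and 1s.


n=0: ⌈(1·136)/363⌉ − ⌈(0·136)/363⌉ = ⌈136/363⌉ − ⌈0/363⌉ = 1 − 0 = 1
n=1: ⌈(2·136)/363⌉ − ⌈(1·136)/363⌉ = ⌈272/363⌉ − ⌈136/363⌉ = 1 − 1 = 0
n=2: ⌈(3·136)/363⌉ − ⌈(2·136)/363⌉ = ⌈408/363⌉ − ⌈272/363⌉ = 2 − 1 = 1
n=3: ⌈(4·136)/363⌉ − ⌈(3·136)/363⌉ = ⌈544/363⌉ − ⌈408/363⌉ = 2 − 2 = 0
n=4: ⌈(5·136)/363⌉ − ⌈(4·136)/363⌉ = ⌈680/363⌉ − ⌈544/363⌉ = 2 − 2 = 0
n=5: ⌈(6·136)/363⌉ − ⌈(5·136)/363⌉ = ⌈816/363⌉ − ⌈680/363⌉ = 3 − 2 = 1
n=6: ⌈(7·136)/363⌉ − ⌈(6·136)/363⌉ = ⌈952/363⌉ − ⌈816/363⌉ = 3 − 3 = 0
n=7: ⌈(8·136)/363⌉ − ⌈(7·136)/363⌉ = ⌈1088/363⌉ − ⌈952/363⌉ = 3 − 3 = 0
n=8: ⌈(9·136)/363⌉ − ⌈(8·136)/363⌉ = ⌈1224/363⌉ − ⌈1088/363⌉ = 4 − 3 = 1
n=9: ⌈(10·136)/363⌉ − ⌈(9·136)/363⌉ = ⌈1360/363⌉ − ⌈1224/363⌉ = 4 − 4 = 0
n=10: ⌈(11·136)/363⌉ − ⌈(10·136)/363⌉ = ⌈1496/363⌉ − ⌈1360/363⌉ = 5 − 4 = 1
n=11: ⌈(12·136)/363⌉ − ⌈(11·136)/363⌉ = ⌈1632/363⌉ − ⌈1496/363⌉ = 5 − 5 = 0
n=12: ⌈(13·136)/363⌉ − ⌈(12·136)/363⌉ = ⌈1768/363⌉ − ⌈1632/363⌉ = 5 − 5 = 0
n=13: ⌈(14·136)/363⌉ − ⌈(13·136)/363⌉ = ⌈1904/363⌉ − ⌈1768/363⌉ = 6 − 5 = 1
n=14: ⌈(15·136)/363⌉ − ⌈(14·136)/363⌉ = ⌈2040/363⌉ − ⌈1904/363⌉ = 6 − 6 = 0
n=15: ⌈(16·136)/363⌉ − ⌈(15·136)/363⌉ = ⌈2176/363⌉ − ⌈2040/363⌉ = 6 − 6 = 0
n=16: ⌈(17·136)/363⌉ − ⌈(16·136)/363⌉ = ⌈2312/363⌉ − ⌈2176/363⌉ = 7 − 6 = 1
n=17: ⌈(18·136)/363⌉ − ⌈(17·136)/363⌉ = ⌈2448/363⌉ − ⌈2312/363⌉ = 7 − 7 = 0
n=18: ⌈(19·136)/363⌉ − ⌈(18·136)/363⌉ = ⌈2584/363⌉ − ⌈2448/363⌉ = 8 − 7 = 1
n=19: ⌈(20·136)/363⌉ − ⌈(19·136)/363⌉ = ⌈2720/363⌉ − ⌈2584/363⌉ = 8 − 8 = 0
n=20: ⌈(21·136)/363⌉ − ⌈(20·136)/363⌉ = ⌈2856/363⌉ − ⌈2720/363⌉ = 8 − 8 = 0
n=21: ⌈(22·136)/363⌉ − ⌈(21·136)/363⌉ = ⌈2992/363⌉ − ⌈2856/363⌉ = 9 − 8 = 1
n=22: ⌈(23·136)/363⌉ − ⌈(22·136)/363⌉ = ⌈3128/363⌉ − ⌈2992/363⌉ = 9 − 9 = 0
n=23: ⌈(24·136)/363⌉ − ⌈(23·136)/363⌉ = ⌈3264/363⌉ − ⌈3128/363⌉ = 9 − 9 = 0
n=24: ⌈(25·136)/363⌉ − ⌈(24·136)/363⌉ = ⌈3400/363⌉ − ⌈3264/363⌉ = 10 − 9 = 1
n=25: ⌈(26·136)/363⌉ − ⌈(25·136)/363⌉ = ⌈3536/363⌉ − ⌈3400/363⌉ = 10 − 10 = 0
n=26: ⌈(27·136)/363⌉ − ⌈(26·136)/363⌉ = ⌈3672/363⌉ − ⌈3536/363⌉ = 11 − 10 = 1
n=27: ⌈(28·136)/363⌉ − ⌈(27·136)/363⌉ = ⌈3808/363⌉ − ⌈3672/363⌉ = 11 − 11 = 0
n=28: ⌈(29·136)/363⌉ − ⌈(28·136)/363⌉ = ⌈3944/363⌉ − ⌈3808/363⌉ = 11 − 11 = 0
n=29: ⌈(30·136)/363⌉ − ⌈(29·136)/363⌉ = ⌈4080/363⌉ − ⌈3944/363⌉ = 12 − 11 = 1
n=30: ⌈(31·136)/363⌉ − ⌈(30·136)/363⌉ = ⌈4216/363⌉ − ⌈4080/363⌉ = 12 − 12 = 0
n=31: ⌈(32·136)/363⌉ − ⌈(31·136)/363⌉ = ⌈4352/363⌉ − ⌈4216/363⌉ = 12 − 12 = 0
n=32: ⌈(33·136)/363⌉ − ⌈(32·136)/363⌉ = ⌈4488/363⌉ − ⌈4352/363⌉ = 13 − 12 = 1
n=33: ⌈(34·136)/363⌉ − ⌈(33·136)/363⌉ = ⌈4624/363⌉ − ⌈4488/363⌉ = 13 − 13 = 0
n=34: ⌈(35·136)/363⌉ − ⌈(34·136)/363⌉ = ⌈4760/363⌉ − ⌈4624/363⌉ = 14 − 13 = 1
n=35: ⌈(36·136)/363⌉ − ⌈(35·136)/363⌉ = ⌈4896/363⌉ − ⌈4760/363⌉ = 14 − 14 = 0
n=36: ⌈(37·136)/363⌉ − ⌈(36·136)/363⌉ = ⌈5032/363⌉ − ⌈4896/363⌉ = 14 − 14 = 0
n=37: ⌈(38·136)/363⌉ − ⌈(37·136)/363⌉ = ⌈5168/363⌉ − ⌈5032/363⌉ = 15 − 14 = 1
n=38: ⌈(39·136)/363⌉ − ⌈(38·136)/363⌉ = ⌈5304/363⌉ − ⌈5168/363⌉ = 15 − 15 = 0
n=39: ⌈(40·136)/363⌉ − ⌈(39·136)/363⌉ = ⌈5440/363⌉ − ⌈5304/363⌉ = 15 − 15 = 0
n=40: ⌈(41·136)/363⌉ − ⌈(40·136)/363⌉ = ⌈5576/363⌉ − ⌈5440/363⌉ = 16 − 15 = 1
n=41: ⌈(42·136)/363⌉ − ⌈(41·136)/363⌉ = ⌈5712/363⌉ − ⌈5576/363⌉ = 16 − 16 = 0
n=42: ⌈(43·136)/363⌉ − ⌈(42·136)/363⌉ = ⌈5848/363⌉ − ⌈5712/363⌉ = 17 − 16 = 1
n=43: ⌈(44·136)/363⌉ − ⌈(43·136)/363⌉ = ⌈5984/363⌉ − ⌈5848/363⌉ = 17 − 17 = 0
n=44: ⌈(45·136)/363⌉ − ⌈(44·136)/363⌉ = ⌈6120/363⌉ − ⌈5984/363⌉ = 17 − 17 = 0
n=45: ⌈(46·136)/363⌉ − ⌈(45·136)/363⌉ = ⌈6256/363⌉ − ⌈6120/363⌉ = 18 − 17 = 1
n=46: ⌈(47·136)/363⌉ − ⌈(46·136)/363⌉ = ⌈6392/363⌉ − ⌈6256/363⌉ = 18 − 18 = 0
n=47: ⌈(48·136)/363⌉ − ⌈(47·136)/363⌉ = ⌈6528/363⌉ − ⌈6392/363⌉ = 18 − 18 = 0
n=48: ⌈(49·136)/363⌉ − ⌈(48·136)/363⌉ = ⌈6664/363⌉ − ⌈6528/363⌉ = 19 − 18 = 1
n=49: ⌈(50·136)/363⌉ − ⌈(49·136)/363⌉ = ⌈6800/363⌉ − ⌈6664/363⌉ = 19 − 19 = 0
n=50: ⌈(51·136)/363⌉ − ⌈(50·136)/363⌉ = ⌈6936/363⌉ − ⌈6800/363⌉ = 20 − 19 = 1
n=51: ⌈(52·136)/363⌉ − ⌈(51·136)/363⌉ = ⌈7072/363⌉ − ⌈6936/363⌉ = 20 − 20 = 0
n=52: ⌈(53·136)/363⌉ − ⌈(52·136)/363⌉ = ⌈7208/363⌉ − ⌈7072/363⌉ = 20 − 20 = 0
n=53: ⌈(54·136)/363⌉ − ⌈(53·136)/363⌉ = ⌈7344/363⌉ − ⌈7208/363⌉ = 21 − 20 = 1
n=54: ⌈(55·136)/363⌉ − ⌈(54·136)/363⌉ = ⌈7480/363⌉ − ⌈7344/363⌉ = 21 − 21 = 0
n=55: ⌈(56·136)/363⌉ − ⌈(55·136)/363⌉ = ⌈7616/363⌉ − ⌈7480/363⌉ = 21 − 21 = 0
n=56: ⌈(57·136)/363⌉ − ⌈(56·136)/363⌉ = ⌈7752/363⌉ − ⌈7616/363⌉ = 22 − 21 = 1
n=57: ⌈(58·136)/363⌉ − ⌈(57·136)/363⌉ = ⌈7888/363⌉ − ⌈7752/363⌉ = 22 − 22 = 0
n=58: ⌈(59·136)/363⌉ − ⌈(58·136)/363⌉ = ⌈8024/363⌉ − ⌈7888/363⌉ = 23 − 22 = 1
n=59: ⌈(60·136)/363⌉ − ⌈(59·136)/363⌉ = ⌈8160/363⌉ − ⌈8024/363⌉ = 23 − 23 = 0
n=60: ⌈(61·136)/363⌉ − ⌈(60·136)/363⌉ = ⌈8296/363⌉ − ⌈8160/363⌉ = 23 − 23 = 0
n=61: ⌈(62·136)/363⌉ − ⌈(61·136)/363⌉ = ⌈8432/363⌉ − ⌈8296/363⌉ = 24 − 23 = 1
n=62: ⌈(63·136)/363⌉ − ⌈(62·136)/363⌉ = ⌈8568/363⌉ − ⌈8432/363⌉ = 24 − 24 = 0
n=63: ⌈(64·136)/363⌉ − ⌈(63·136)/363⌉ = ⌈8704/363⌉ − ⌈8568/363⌉ = 24 − 24 = 0
n=64: ⌈(65·136)/363⌉ − ⌈(64·136)/363⌉ = ⌈8840/363⌉ − ⌈8704/363⌉ = 25 − 24 = 1
n=65: ⌈(66·136)/363⌉ − ⌈(65·136)/363⌉ = ⌈8976/363⌉ − ⌈8840/363⌉ = 25 − 25 = 0
n=66: ⌈(67·136)/363⌉ − ⌈(66·136)/363⌉ = ⌈9112/363⌉ − ⌈8976/363⌉ = 26 − 25 = 1
n=67: ⌈(68·136)/363⌉ − ⌈(67·136)/363⌉ = ⌈9248/363⌉ − ⌈9112/363⌉ = 26 − 26 = 0
n=68: ⌈(69·136)/363⌉ − ⌈(68·136)/363⌉ = ⌈9384/363⌉ − ⌈9248/363⌉ = 26 − 26 = 0
n=69: ⌈(70·136)/363⌉ − ⌈(69·136)/363⌉ = ⌈9520/363⌉ − ⌈9384/363⌉ = 27 − 26 = 1
n=70: ⌈(71·136)/363⌉ − ⌈(70·136)/363⌉ = ⌈9656/363⌉ − ⌈9520/363⌉ = 27 − 27 = 0
n=71: ⌈(72·136)/363⌉ − ⌈(71·136)/363⌉ = ⌈9792/363⌉ − ⌈9656/363⌉ = 27 − 27 = 0
n=72: ⌈(73·136)/363⌉ − ⌈(72·136)/363⌉ = ⌈9928/363⌉ − ⌈9792/363⌉ = 28 − 27 = 1
n=73: ⌈(74·136)/363⌉ − ⌈(73·136)/363⌉ = ⌈10064/363⌉ − ⌈9928/363⌉ = 28 − 28 = 0
n=74: ⌈(75·136)/363⌉ − ⌈(74·136)/363⌉ = ⌈10200/363⌉ − ⌈10064/363⌉ = 29 − 28 = 1
n=75: ⌈(76·136)/363⌉ − ⌈(75·136)/363⌉ = ⌈10336/363⌉ − ⌈10200/363⌉ = 29 − 29 = 0
n=76: ⌈(77·136)/363⌉ − ⌈(76·136)/363⌉ = ⌈10472/363⌉ − ⌈10336/363⌉ = 29 − 29 = 0
n=77: ⌈(78·136)/363⌉ − ⌈(77·136)/363⌉ = ⌈10608/363⌉ − ⌈10472/363⌉ = 30 − 29 = 1
n=78: ⌈(79·136)/363⌉ − ⌈(78·136)/363⌉ = ⌈10744/363⌉ − ⌈10608/363⌉ = 30 − 30 = 0
n=79: ⌈(80·136)/363⌉ − ⌈(79·136)/363⌉ = ⌈10880/363⌉ − ⌈10744/363⌉ = 30 − 30 = 0
n=80: ⌈(81·136)/363⌉ − ⌈(80·136)/363⌉ = ⌈11016/363⌉ − ⌈10880/363⌉ = 31 − 30 = 1

101001001010010010100100101001001010010010100100101001001010010010100100101001001


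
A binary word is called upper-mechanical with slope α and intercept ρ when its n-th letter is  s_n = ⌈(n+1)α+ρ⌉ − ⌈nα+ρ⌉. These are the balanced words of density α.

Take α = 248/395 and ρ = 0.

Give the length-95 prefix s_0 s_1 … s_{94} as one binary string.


n=0: ⌈(1·248)/395⌉ − ⌈(0·248)/395⌉ = ⌈248/395⌉ − ⌈0/395⌉ = 1 − 0 = 1
n=1: ⌈(2·248)/395⌉ − ⌈(1·248)/395⌉ = ⌈496/395⌉ − ⌈248/395⌉ = 2 − 1 = 1
n=2: ⌈(3·248)/395⌉ − ⌈(2·248)/395⌉ = ⌈744/395⌉ − ⌈496/395⌉ = 2 − 2 = 0
n=3: ⌈(4·248)/395⌉ − ⌈(3·248)/395⌉ = ⌈992/395⌉ − ⌈744/395⌉ = 3 − 2 = 1
n=4: ⌈(5·248)/395⌉ − ⌈(4·248)/395⌉ = ⌈1240/395⌉ − ⌈992/395⌉ = 4 − 3 = 1
n=5: ⌈(6·248)/395⌉ − ⌈(5·248)/395⌉ = ⌈1488/395⌉ − ⌈1240/395⌉ = 4 − 4 = 0
n=6: ⌈(7·248)/395⌉ − ⌈(6·248)/395⌉ = ⌈1736/395⌉ − ⌈1488/395⌉ = 5 − 4 = 1
n=7: ⌈(8·248)/395⌉ − ⌈(7·248)/395⌉ = ⌈1984/395⌉ − ⌈1736/395⌉ = 6 − 5 = 1
n=8: ⌈(9·248)/395⌉ − ⌈(8·248)/395⌉ = ⌈2232/395⌉ − ⌈1984/395⌉ = 6 − 6 = 0
n=9: ⌈(10·248)/395⌉ − ⌈(9·248)/395⌉ = ⌈2480/395⌉ − ⌈2232/395⌉ = 7 − 6 = 1
n=10: ⌈(11·248)/395⌉ − ⌈(10·248)/395⌉ = ⌈2728/395⌉ − ⌈2480/395⌉ = 7 − 7 = 0
n=11: ⌈(12·248)/395⌉ − ⌈(11·248)/395⌉ = ⌈2976/395⌉ − ⌈2728/395⌉ = 8 − 7 = 1
n=12: ⌈(13·248)/395⌉ − ⌈(12·248)/395⌉ = ⌈3224/395⌉ − ⌈2976/395⌉ = 9 − 8 = 1
n=13: ⌈(14·248)/395⌉ − ⌈(13·248)/395⌉ = ⌈3472/395⌉ − ⌈3224/395⌉ = 9 − 9 = 0
n=14: ⌈(15·248)/395⌉ − ⌈(14·248)/395⌉ = ⌈3720/395⌉ − ⌈3472/395⌉ = 10 − 9 = 1
n=15: ⌈(16·248)/395⌉ − ⌈(15·248)/395⌉ = ⌈3968/395⌉ − ⌈3720/395⌉ = 11 − 10 = 1
n=16: ⌈(17·248)/395⌉ − ⌈(16·248)/395⌉ = ⌈4216/395⌉ − ⌈3968/395⌉ = 11 − 11 = 0
n=17: ⌈(18·248)/395⌉ − ⌈(17·248)/395⌉ = ⌈4464/395⌉ − ⌈4216/395⌉ = 12 − 11 = 1
n=18: ⌈(19·248)/395⌉ − ⌈(18·248)/395⌉ = ⌈4712/395⌉ − ⌈4464/395⌉ = 12 − 12 = 0
n=19: ⌈(20·248)/395⌉ − ⌈(19·248)/395⌉ = ⌈4960/395⌉ − ⌈4712/395⌉ = 13 − 12 = 1
n=20: ⌈(21·248)/395⌉ − ⌈(20·248)/395⌉ = ⌈5208/395⌉ − ⌈4960/395⌉ = 14 − 13 = 1
n=21: ⌈(22·248)/395⌉ − ⌈(21·248)/395⌉ = ⌈5456/395⌉ − ⌈5208/395⌉ = 14 − 14 = 0
n=22: ⌈(23·248)/395⌉ − ⌈(22·248)/395⌉ = ⌈5704/395⌉ − ⌈5456/395⌉ = 15 − 14 = 1
n=23: ⌈(24·248)/395⌉ − ⌈(23·248)/395⌉ = ⌈5952/395⌉ − ⌈5704/395⌉ = 16 − 15 = 1
n=24: ⌈(25·248)/395⌉ − ⌈(24·248)/395⌉ = ⌈6200/395⌉ − ⌈5952/395⌉ = 16 − 16 = 0
n=25: ⌈(26·248)/395⌉ − ⌈(25·248)/395⌉ = ⌈6448/395⌉ − ⌈6200/395⌉ = 17 − 16 = 1
n=26: ⌈(27·248)/395⌉ − ⌈(26·248)/395⌉ = ⌈6696/395⌉ − ⌈6448/395⌉ = 17 − 17 = 0
n=27: ⌈(28·248)/395⌉ − ⌈(27·248)/395⌉ = ⌈6944/395⌉ − ⌈6696/395⌉ = 18 − 17 = 1
n=28: ⌈(29·248)/395⌉ − ⌈(28·248)/395⌉ = ⌈7192/395⌉ − ⌈6944/395⌉ = 19 − 18 = 1
n=29: ⌈(30·248)/395⌉ − ⌈(29·248)/395⌉ = ⌈7440/395⌉ − ⌈7192/395⌉ = 19 − 19 = 0
n=30: ⌈(31·248)/395⌉ − ⌈(30·248)/395⌉ = ⌈7688/395⌉ − ⌈7440/395⌉ = 20 − 19 = 1
n=31: ⌈(32·248)/395⌉ − ⌈(31·248)/395⌉ = ⌈7936/395⌉ − ⌈7688/395⌉ = 21 − 20 = 1
n=32: ⌈(33·248)/395⌉ − ⌈(32·248)/395⌉ = ⌈8184/395⌉ − ⌈7936/395⌉ = 21 − 21 = 0
n=33: ⌈(34·248)/395⌉ − ⌈(33·248)/395⌉ = ⌈8432/395⌉ − ⌈8184/395⌉ = 22 − 21 = 1
n=34: ⌈(35·248)/395⌉ − ⌈(34·248)/395⌉ = ⌈8680/395⌉ − ⌈8432/395⌉ = 22 − 22 = 0
n=35: ⌈(36·248)/395⌉ − ⌈(35·248)/395⌉ = ⌈8928/395⌉ − ⌈8680/395⌉ = 23 − 22 = 1
n=36: ⌈(37·248)/395⌉ − ⌈(36·248)/395⌉ = ⌈9176/395⌉ − ⌈8928/395⌉ = 24 − 23 = 1
n=37: ⌈(38·248)/395⌉ − ⌈(37·248)/395⌉ = ⌈9424/395⌉ − ⌈9176/395⌉ = 24 − 24 = 0
n=38: ⌈(39·248)/395⌉ − ⌈(38·248)/395⌉ = ⌈9672/395⌉ − ⌈9424/395⌉ = 25 − 24 = 1
n=39: ⌈(40·248)/395⌉ − ⌈(39·248)/395⌉ = ⌈9920/395⌉ − ⌈9672/395⌉ = 26 − 25 = 1
n=40: ⌈(41·248)/395⌉ − ⌈(40·248)/395⌉ = ⌈10168/395⌉ − ⌈9920/395⌉ = 26 − 26 = 0
n=41: ⌈(42·248)/395⌉ − ⌈(41·248)/395⌉ = ⌈10416/395⌉ − ⌈10168/395⌉ = 27 − 26 = 1
n=42: ⌈(43·248)/395⌉ − ⌈(42·248)/395⌉ = ⌈10664/395⌉ − ⌈10416/395⌉ = 27 − 27 = 0
n=43: ⌈(44·248)/395⌉ − ⌈(43·248)/395⌉ = ⌈10912/395⌉ − ⌈10664/395⌉ = 28 − 27 = 1
n=44: ⌈(45·248)/395⌉ − ⌈(44·248)/395⌉ = ⌈11160/395⌉ − ⌈10912/395⌉ = 29 − 28 = 1
n=45: ⌈(46·248)/395⌉ − ⌈(45·248)/395⌉ = ⌈11408/395⌉ − ⌈11160/395⌉ = 29 − 29 = 0
n=46: ⌈(47·248)/395⌉ − ⌈(46·248)/395⌉ = ⌈11656/395⌉ − ⌈11408/395⌉ = 30 − 29 = 1
n=47: ⌈(48·248)/395⌉ − ⌈(47·248)/395⌉ = ⌈11904/395⌉ − ⌈11656/395⌉ = 31 − 30 = 1
n=48: ⌈(49·248)/395⌉ − ⌈(48·248)/395⌉ = ⌈12152/395⌉ − ⌈11904/395⌉ = 31 − 31 = 0
n=49: ⌈(50·248)/395⌉ − ⌈(49·248)/395⌉ = ⌈12400/395⌉ − ⌈12152/395⌉ = 32 − 31 = 1
n=50: ⌈(51·248)/395⌉ − ⌈(50·248)/395⌉ = ⌈12648/395⌉ − ⌈12400/395⌉ = 33 − 32 = 1
n=51: ⌈(52·248)/395⌉ − ⌈(51·248)/395⌉ = ⌈12896/395⌉ − ⌈12648/395⌉ = 33 − 33 = 0
n=52: ⌈(53·248)/395⌉ − ⌈(52·248)/395⌉ = ⌈13144/395⌉ − ⌈12896/395⌉ = 34 − 33 = 1
n=53: ⌈(54·248)/395⌉ − ⌈(53·248)/395⌉ = ⌈13392/395⌉ − ⌈13144/395⌉ = 34 − 34 = 0
n=54: ⌈(55·248)/395⌉ − ⌈(54·248)/395⌉ = ⌈13640/395⌉ − ⌈13392/395⌉ = 35 − 34 = 1
n=55: ⌈(56·248)/395⌉ − ⌈(55·248)/395⌉ = ⌈13888/395⌉ − ⌈13640/395⌉ = 36 − 35 = 1
n=56: ⌈(57·248)/395⌉ − ⌈(56·248)/395⌉ = ⌈14136/395⌉ − ⌈13888/395⌉ = 36 − 36 = 0
n=57: ⌈(58·248)/395⌉ − ⌈(57·248)/395⌉ = ⌈14384/395⌉ − ⌈14136/395⌉ = 37 − 36 = 1
n=58: ⌈(59·248)/395⌉ − ⌈(58·248)/395⌉ = ⌈14632/395⌉ − ⌈14384/395⌉ = 38 − 37 = 1
n=59: ⌈(60·248)/395⌉ − ⌈(59·248)/395⌉ = ⌈14880/395⌉ − ⌈14632/395⌉ = 38 − 38 = 0
n=60: ⌈(61·248)/395⌉ − ⌈(60·248)/395⌉ = ⌈15128/395⌉ − ⌈14880/395⌉ = 39 − 38 = 1
n=61: ⌈(62·248)/395⌉ − ⌈(61·248)/395⌉ = ⌈15376/395⌉ − ⌈15128/395⌉ = 39 − 39 = 0
n=62: ⌈(63·248)/395⌉ − ⌈(62·248)/395⌉ = ⌈15624/395⌉ − ⌈15376/395⌉ = 40 − 39 = 1
n=63: ⌈(64·248)/395⌉ − ⌈(63·248)/395⌉ = ⌈15872/395⌉ − ⌈15624/395⌉ = 41 − 40 = 1
n=64: ⌈(65·248)/395⌉ − ⌈(64·248)/395⌉ = ⌈16120/395⌉ − ⌈15872/395⌉ = 41 − 41 = 0
n=65: ⌈(66·248)/395⌉ − ⌈(65·248)/395⌉ = ⌈16368/395⌉ − ⌈16120/395⌉ = 42 − 41 = 1
n=66: ⌈(67·248)/395⌉ − ⌈(66·248)/395⌉ = ⌈16616/395⌉ − ⌈16368/395⌉ = 43 − 42 = 1
n=67: ⌈(68·248)/395⌉ − ⌈(67·248)/395⌉ = ⌈16864/395⌉ − ⌈16616/395⌉ = 43 − 43 = 0
n=68: ⌈(69·248)/395⌉ − ⌈(68·248)/395⌉ = ⌈17112/395⌉ − ⌈16864/395⌉ = 44 − 43 = 1
n=69: ⌈(70·248)/395⌉ − ⌈(69·248)/395⌉ = ⌈17360/395⌉ − ⌈17112/395⌉ = 44 − 44 = 0
n=70: ⌈(71·248)/395⌉ − ⌈(70·248)/395⌉ = ⌈17608/395⌉ − ⌈17360/395⌉ = 45 − 44 = 1
n=71: ⌈(72·248)/395⌉ − ⌈(71·248)/395⌉ = ⌈17856/395⌉ − ⌈17608/395⌉ = 46 − 45 = 1
n=72: ⌈(73·248)/395⌉ − ⌈(72·248)/395⌉ = ⌈18104/395⌉ − ⌈17856/395⌉ = 46 − 46 = 0
n=73: ⌈(74·248)/395⌉ − ⌈(73·248)/395⌉ = ⌈18352/395⌉ − ⌈18104/395⌉ = 47 − 46 = 1
n=74: ⌈(75·248)/395⌉ − ⌈(74·248)/395⌉ = ⌈18600/395⌉ − ⌈18352/395⌉ = 48 − 47 = 1
n=75: ⌈(76·248)/395⌉ − ⌈(75·248)/395⌉ = ⌈18848/395⌉ − ⌈18600/395⌉ = 48 − 48 = 0
n=76: ⌈(77·248)/395⌉ − ⌈(76·248)/395⌉ = ⌈19096/395⌉ − ⌈18848/395⌉ = 49 − 48 = 1
n=77: ⌈(78·248)/395⌉ − ⌈(77·248)/395⌉ = ⌈19344/395⌉ − ⌈19096/395⌉ = 49 − 49 = 0
n=78: ⌈(79·248)/395⌉ − ⌈(78·248)/395⌉ = ⌈19592/395⌉ − ⌈19344/395⌉ = 50 − 49 = 1
n=79: ⌈(80·248)/395⌉ − ⌈(79·248)/395⌉ = ⌈19840/395⌉ − ⌈19592/395⌉ = 51 − 50 = 1
n=80: ⌈(81·248)/395⌉ − ⌈(80·248)/395⌉ = ⌈20088/395⌉ − ⌈19840/395⌉ = 51 − 51 = 0
n=81: ⌈(82·248)/395⌉ − ⌈(81·248)/395⌉ = ⌈20336/395⌉ − ⌈20088/395⌉ = 52 − 51 = 1
n=82: ⌈(83·248)/395⌉ − ⌈(82·248)/395⌉ = ⌈20584/395⌉ − ⌈20336/395⌉ = 53 − 52 = 1
n=83: ⌈(84·248)/395⌉ − ⌈(83·248)/395⌉ = ⌈20832/395⌉ − ⌈20584/395⌉ = 53 − 53 = 0
n=84: ⌈(85·248)/395⌉ − ⌈(84·248)/395⌉ = ⌈21080/395⌉ − ⌈20832/395⌉ = 54 − 53 = 1
n=85: ⌈(86·248)/395⌉ − ⌈(85·248)/395⌉ = ⌈21328/395⌉ − ⌈21080/395⌉ = 54 − 54 = 0
n=86: ⌈(87·248)/395⌉ − ⌈(86·248)/395⌉ = ⌈21576/395⌉ − ⌈21328/395⌉ = 55 − 54 = 1
n=87: ⌈(88·248)/395⌉ − ⌈(87·248)/395⌉ = ⌈21824/395⌉ − ⌈21576/395⌉ = 56 − 55 = 1
n=88: ⌈(89·248)/395⌉ − ⌈(88·248)/395⌉ = ⌈22072/395⌉ − ⌈21824/395⌉ = 56 − 56 = 0
n=89: ⌈(90·248)/395⌉ − ⌈(89·248)/395⌉ = ⌈22320/395⌉ − ⌈22072/395⌉ = 57 − 56 = 1
n=90: ⌈(91·248)/395⌉ − ⌈(90·248)/395⌉ = ⌈22568/395⌉ − ⌈22320/395⌉ = 58 − 57 = 1
n=91: ⌈(92·248)/395⌉ − ⌈(91·248)/395⌉ = ⌈22816/395⌉ − ⌈22568/395⌉ = 58 − 58 = 0
n=92: ⌈(93·248)/395⌉ − ⌈(92·248)/395⌉ = ⌈23064/395⌉ − ⌈22816/395⌉ = 59 − 58 = 1
n=93: ⌈(94·248)/395⌉ − ⌈(93·248)/395⌉ = ⌈23312/395⌉ − ⌈23064/395⌉ = 60 − 59 = 1
n=94: ⌈(95·248)/395⌉ − ⌈(94·248)/395⌉ = ⌈23560/395⌉ − ⌈23312/395⌉ = 60 − 60 = 0

11011011010110110101101101011011010110110101101101101011011010110110101101101011011010110110110


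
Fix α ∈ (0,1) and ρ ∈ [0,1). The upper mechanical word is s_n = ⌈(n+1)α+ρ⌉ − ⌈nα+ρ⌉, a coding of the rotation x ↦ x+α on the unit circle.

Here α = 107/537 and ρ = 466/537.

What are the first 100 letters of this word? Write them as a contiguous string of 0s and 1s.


n=0: ⌈(1·107+466)/537⌉ − ⌈(0·107+466)/537⌉ = ⌈573/537⌉ − ⌈466/537⌉ = 2 − 1 = 1
n=1: ⌈(2·107+466)/537⌉ − ⌈(1·107+466)/537⌉ = ⌈680/537⌉ − ⌈573/537⌉ = 2 − 2 = 0
n=2: ⌈(3·107+466)/537⌉ − ⌈(2·107+466)/537⌉ = ⌈787/537⌉ − ⌈680/537⌉ = 2 − 2 = 0
n=3: ⌈(4·107+466)/537⌉ − ⌈(3·107+466)/537⌉ = ⌈894/537⌉ − ⌈787/537⌉ = 2 − 2 = 0
n=4: ⌈(5·107+466)/537⌉ − ⌈(4·107+466)/537⌉ = ⌈1001/537⌉ − ⌈894/537⌉ = 2 − 2 = 0
n=5: ⌈(6·107+466)/537⌉ − ⌈(5·107+466)/537⌉ = ⌈1108/537⌉ − ⌈1001/537⌉ = 3 − 2 = 1
n=6: ⌈(7·107+466)/537⌉ − ⌈(6·107+466)/537⌉ = ⌈1215/537⌉ − ⌈1108/537⌉ = 3 − 3 = 0
n=7: ⌈(8·107+466)/537⌉ − ⌈(7·107+466)/537⌉ = ⌈1322/537⌉ − ⌈1215/537⌉ = 3 − 3 = 0
n=8: ⌈(9·107+466)/537⌉ − ⌈(8·107+466)/537⌉ = ⌈1429/537⌉ − ⌈1322/537⌉ = 3 − 3 = 0
n=9: ⌈(10·107+466)/537⌉ − ⌈(9·107+466)/537⌉ = ⌈1536/537⌉ − ⌈1429/537⌉ = 3 − 3 = 0
n=10: ⌈(11·107+466)/537⌉ − ⌈(10·107+466)/537⌉ = ⌈1643/537⌉ − ⌈1536/537⌉ = 4 − 3 = 1
n=11: ⌈(12·107+466)/537⌉ − ⌈(11·107+466)/537⌉ = ⌈1750/537⌉ − ⌈1643/537⌉ = 4 − 4 = 0
n=12: ⌈(13·107+466)/537⌉ − ⌈(12·107+466)/537⌉ = ⌈1857/537⌉ − ⌈1750/537⌉ = 4 − 4 = 0
n=13: ⌈(14·107+466)/537⌉ − ⌈(13·107+466)/537⌉ = ⌈1964/537⌉ − ⌈1857/537⌉ = 4 − 4 = 0
n=14: ⌈(15·107+466)/537⌉ − ⌈(14·107+466)/537⌉ = ⌈2071/537⌉ − ⌈1964/537⌉ = 4 − 4 = 0
n=15: ⌈(16·107+466)/537⌉ − ⌈(15·107+466)/537⌉ = ⌈2178/537⌉ − ⌈2071/537⌉ = 5 − 4 = 1
n=16: ⌈(17·107+466)/537⌉ − ⌈(16·107+466)/537⌉ = ⌈2285/537⌉ − ⌈2178/537⌉ = 5 − 5 = 0
n=17: ⌈(18·107+466)/537⌉ − ⌈(17·107+466)/537⌉ = ⌈2392/537⌉ − ⌈2285/537⌉ = 5 − 5 = 0
n=18: ⌈(19·107+466)/537⌉ − ⌈(18·107+466)/537⌉ = ⌈2499/537⌉ − ⌈2392/537⌉ = 5 − 5 = 0
n=19: ⌈(20·107+466)/537⌉ − ⌈(19·107+466)/537⌉ = ⌈2606/537⌉ − ⌈2499/537⌉ = 5 − 5 = 0
n=20: ⌈(21·107+466)/537⌉ − ⌈(20·107+466)/537⌉ = ⌈2713/537⌉ − ⌈2606/537⌉ = 6 − 5 = 1
n=21: ⌈(22·107+466)/537⌉ − ⌈(21·107+466)/537⌉ = ⌈2820/537⌉ − ⌈2713/537⌉ = 6 − 6 = 0
n=22: ⌈(23·107+466)/537⌉ − ⌈(22·107+466)/537⌉ = ⌈2927/537⌉ − ⌈2820/537⌉ = 6 − 6 = 0
n=23: ⌈(24·107+466)/537⌉ − ⌈(23·107+466)/537⌉ = ⌈3034/537⌉ − ⌈2927/537⌉ = 6 − 6 = 0
n=24: ⌈(25·107+466)/537⌉ − ⌈(24·107+466)/537⌉ = ⌈3141/537⌉ − ⌈3034/537⌉ = 6 − 6 = 0
n=25: ⌈(26·107+466)/537⌉ − ⌈(25·107+466)/537⌉ = ⌈3248/537⌉ − ⌈3141/537⌉ = 7 − 6 = 1
n=26: ⌈(27·107+466)/537⌉ − ⌈(26·107+466)/537⌉ = ⌈3355/537⌉ − ⌈3248/537⌉ = 7 − 7 = 0
n=27: ⌈(28·107+466)/537⌉ − ⌈(27·107+466)/537⌉ = ⌈3462/537⌉ − ⌈3355/537⌉ = 7 − 7 = 0
n=28: ⌈(29·107+466)/537⌉ − ⌈(28·107+466)/537⌉ = ⌈3569/537⌉ − ⌈3462/537⌉ = 7 − 7 = 0
n=29: ⌈(30·107+466)/537⌉ − ⌈(29·107+466)/537⌉ = ⌈3676/537⌉ − ⌈3569/537⌉ = 7 − 7 = 0
n=30: ⌈(31·107+466)/537⌉ − ⌈(30·107+466)/537⌉ = ⌈3783/537⌉ − ⌈3676/537⌉ = 8 − 7 = 1
n=31: ⌈(32·107+466)/537⌉ − ⌈(31·107+466)/537⌉ = ⌈3890/537⌉ − ⌈3783/537⌉ = 8 − 8 = 0
n=32: ⌈(33·107+466)/537⌉ − ⌈(32·107+466)/537⌉ = ⌈3997/537⌉ − ⌈3890/537⌉ = 8 − 8 = 0
n=33: ⌈(34·107+466)/537⌉ − ⌈(33·107+466)/537⌉ = ⌈4104/537⌉ − ⌈3997/537⌉ = 8 − 8 = 0
n=34: ⌈(35·107+466)/537⌉ − ⌈(34·107+466)/537⌉ = ⌈4211/537⌉ − ⌈4104/537⌉ = 8 − 8 = 0
n=35: ⌈(36·107+466)/537⌉ − ⌈(35·107+466)/537⌉ = ⌈4318/537⌉ − ⌈4211/537⌉ = 9 − 8 = 1
n=36: ⌈(37·107+466)/537⌉ − ⌈(36·107+466)/537⌉ = ⌈4425/537⌉ − ⌈4318/537⌉ = 9 − 9 = 0
n=37: ⌈(38·107+466)/537⌉ − ⌈(37·107+466)/537⌉ = ⌈4532/537⌉ − ⌈4425/537⌉ = 9 − 9 = 0
n=38: ⌈(39·107+466)/537⌉ − ⌈(38·107+466)/537⌉ = ⌈4639/537⌉ − ⌈4532/537⌉ = 9 − 9 = 0
n=39: ⌈(40·107+466)/537⌉ − ⌈(39·107+466)/537⌉ = ⌈4746/537⌉ − ⌈4639/537⌉ = 9 − 9 = 0
n=40: ⌈(41·107+466)/537⌉ − ⌈(40·107+466)/537⌉ = ⌈4853/537⌉ − ⌈4746/537⌉ = 10 − 9 = 1
n=41: ⌈(42·107+466)/537⌉ − ⌈(41·107+466)/537⌉ = ⌈4960/537⌉ − ⌈4853/537⌉ = 10 − 10 = 0
n=42: ⌈(43·107+466)/537⌉ − ⌈(42·107+466)/537⌉ = ⌈5067/537⌉ − ⌈4960/537⌉ = 10 − 10 = 0
n=43: ⌈(44·107+466)/537⌉ − ⌈(43·107+466)/537⌉ = ⌈5174/537⌉ − ⌈5067/537⌉ = 10 − 10 = 0
n=44: ⌈(45·107+466)/537⌉ − ⌈(44·107+466)/537⌉ = ⌈5281/537⌉ − ⌈5174/537⌉ = 10 − 10 = 0
n=45: ⌈(46·107+466)/537⌉ − ⌈(45·107+466)/537⌉ = ⌈5388/537⌉ − ⌈5281/537⌉ = 11 − 10 = 1
n=46: ⌈(47·107+466)/537⌉ − ⌈(46·107+466)/537⌉ = ⌈5495/537⌉ − ⌈5388/537⌉ = 11 − 11 = 0
n=47: ⌈(48·107+466)/537⌉ − ⌈(47·107+466)/537⌉ = ⌈5602/537⌉ − ⌈5495/537⌉ = 11 − 11 = 0
n=48: ⌈(49·107+466)/537⌉ − ⌈(48·107+466)/537⌉ = ⌈5709/537⌉ − ⌈5602/537⌉ = 11 − 11 = 0
n=49: ⌈(50·107+466)/537⌉ − ⌈(49·107+466)/537⌉ = ⌈5816/537⌉ − ⌈5709/537⌉ = 11 − 11 = 0
n=50: ⌈(51·107+466)/537⌉ − ⌈(50·107+466)/537⌉ = ⌈5923/537⌉ − ⌈5816/537⌉ = 12 − 11 = 1
n=51: ⌈(52·107+466)/537⌉ − ⌈(51·107+466)/537⌉ = ⌈6030/537⌉ − ⌈5923/537⌉ = 12 − 12 = 0
n=52: ⌈(53·107+466)/537⌉ − ⌈(52·107+466)/537⌉ = ⌈6137/537⌉ − ⌈6030/537⌉ = 12 − 12 = 0
n=53: ⌈(54·107+466)/537⌉ − ⌈(53·107+466)/537⌉ = ⌈6244/537⌉ − ⌈6137/537⌉ = 12 − 12 = 0
n=54: ⌈(55·107+466)/537⌉ − ⌈(54·107+466)/537⌉ = ⌈6351/537⌉ − ⌈6244/537⌉ = 12 − 12 = 0
n=55: ⌈(56·107+466)/537⌉ − ⌈(55·107+466)/537⌉ = ⌈6458/537⌉ − ⌈6351/537⌉ = 13 − 12 = 1
n=56: ⌈(57·107+466)/537⌉ − ⌈(56·107+466)/537⌉ = ⌈6565/537⌉ − ⌈6458/537⌉ = 13 − 13 = 0
n=57: ⌈(58·107+466)/537⌉ − ⌈(57·107+466)/537⌉ = ⌈6672/537⌉ − ⌈6565/537⌉ = 13 − 13 = 0
n=58: ⌈(59·107+466)/537⌉ − ⌈(58·107+466)/537⌉ = ⌈6779/537⌉ − ⌈6672/537⌉ = 13 − 13 = 0
n=59: ⌈(60·107+466)/537⌉ − ⌈(59·107+466)/537⌉ = ⌈6886/537⌉ − ⌈6779/537⌉ = 13 − 13 = 0
n=60: ⌈(61·107+466)/537⌉ − ⌈(60·107+466)/537⌉ = ⌈6993/537⌉ − ⌈6886/537⌉ = 14 − 13 = 1
n=61: ⌈(62·107+466)/537⌉ − ⌈(61·107+466)/537⌉ = ⌈7100/537⌉ − ⌈6993/537⌉ = 14 − 14 = 0
n=62: ⌈(63·107+466)/537⌉ − ⌈(62·107+466)/537⌉ = ⌈7207/537⌉ − ⌈7100/537⌉ = 14 − 14 = 0
n=63: ⌈(64·107+466)/537⌉ − ⌈(63·107+466)/537⌉ = ⌈7314/537⌉ − ⌈7207/537⌉ = 14 − 14 = 0
n=64: ⌈(65·107+466)/537⌉ − ⌈(64·107+466)/537⌉ = ⌈7421/537⌉ − ⌈7314/537⌉ = 14 − 14 = 0
n=65: ⌈(66·107+466)/537⌉ − ⌈(65·107+466)/537⌉ = ⌈7528/537⌉ − ⌈7421/537⌉ = 15 − 14 = 1
n=66: ⌈(67·107+466)/537⌉ − ⌈(66·107+466)/537⌉ = ⌈7635/537⌉ − ⌈7528/537⌉ = 15 − 15 = 0
n=67: ⌈(68·107+466)/537⌉ − ⌈(67·107+466)/537⌉ = ⌈7742/537⌉ − ⌈7635/537⌉ = 15 − 15 = 0
n=68: ⌈(69·107+466)/537⌉ − ⌈(68·107+466)/537⌉ = ⌈7849/537⌉ − ⌈7742/537⌉ = 15 − 15 = 0
n=69: ⌈(70·107+466)/537⌉ − ⌈(69·107+466)/537⌉ = ⌈7956/537⌉ − ⌈7849/537⌉ = 15 − 15 = 0
n=70: ⌈(71·107+466)/537⌉ − ⌈(70·107+466)/537⌉ = ⌈8063/537⌉ − ⌈7956/537⌉ = 16 − 15 = 1
n=71: ⌈(72·107+466)/537⌉ − ⌈(71·107+466)/537⌉ = ⌈8170/537⌉ − ⌈8063/537⌉ = 16 − 16 = 0
n=72: ⌈(73·107+466)/537⌉ − ⌈(72·107+466)/537⌉ = ⌈8277/537⌉ − ⌈8170/537⌉ = 16 − 16 = 0
n=73: ⌈(74·107+466)/537⌉ − ⌈(73·107+466)/537⌉ = ⌈8384/537⌉ − ⌈8277/537⌉ = 16 − 16 = 0
n=74: ⌈(75·107+466)/537⌉ − ⌈(74·107+466)/537⌉ = ⌈8491/537⌉ − ⌈8384/537⌉ = 16 − 16 = 0
n=75: ⌈(76·107+466)/537⌉ − ⌈(75·107+466)/537⌉ = ⌈8598/537⌉ − ⌈8491/537⌉ = 17 − 16 = 1
n=76: ⌈(77·107+466)/537⌉ − ⌈(76·107+466)/537⌉ = ⌈8705/537⌉ − ⌈8598/537⌉ = 17 − 17 = 0
n=77: ⌈(78·107+466)/537⌉ − ⌈(77·107+466)/537⌉ = ⌈8812/537⌉ − ⌈8705/537⌉ = 17 − 17 = 0
n=78: ⌈(79·107+466)/537⌉ − ⌈(78·107+466)/537⌉ = ⌈8919/537⌉ − ⌈8812/537⌉ = 17 − 17 = 0
n=79: ⌈(80·107+466)/537⌉ − ⌈(79·107+466)/537⌉ = ⌈9026/537⌉ − ⌈8919/537⌉ = 17 − 17 = 0
n=80: ⌈(81·107+466)/537⌉ − ⌈(80·107+466)/537⌉ = ⌈9133/537⌉ − ⌈9026/537⌉ = 18 − 17 = 1
n=81: ⌈(82·107+466)/537⌉ − ⌈(81·107+466)/537⌉ = ⌈9240/537⌉ − ⌈9133/537⌉ = 18 − 18 = 0
n=82: ⌈(83·107+466)/537⌉ − ⌈(82·107+466)/537⌉ = ⌈9347/537⌉ − ⌈9240/537⌉ = 18 − 18 = 0
n=83: ⌈(84·107+466)/537⌉ − ⌈(83·107+466)/537⌉ = ⌈9454/537⌉ − ⌈9347/537⌉ = 18 − 18 = 0
n=84: ⌈(85·107+466)/537⌉ − ⌈(84·107+466)/537⌉ = ⌈9561/537⌉ − ⌈9454/537⌉ = 18 − 18 = 0
n=85: ⌈(86·107+466)/537⌉ − ⌈(85·107+466)/537⌉ = ⌈9668/537⌉ − ⌈9561/537⌉ = 19 − 18 = 1
n=86: ⌈(87·107+466)/537⌉ − ⌈(86·107+466)/537⌉ = ⌈9775/537⌉ − ⌈9668/537⌉ = 19 − 19 = 0
n=87: ⌈(88·107+466)/537⌉ − ⌈(87·107+466)/537⌉ = ⌈9882/537⌉ − ⌈9775/537⌉ = 19 − 19 = 0
n=88: ⌈(89·107+466)/537⌉ − ⌈(88·107+466)/537⌉ = ⌈9989/537⌉ − ⌈9882/537⌉ = 19 − 19 = 0
n=89: ⌈(90·107+466)/537⌉ − ⌈(89·107+466)/537⌉ = ⌈10096/537⌉ − ⌈9989/537⌉ = 19 − 19 = 0
n=90: ⌈(91·107+466)/537⌉ − ⌈(90·107+466)/537⌉ = ⌈10203/537⌉ − ⌈10096/537⌉ = 19 − 19 = 0
n=91: ⌈(92·107+466)/537⌉ − ⌈(91·107+466)/537⌉ = ⌈10310/537⌉ − ⌈10203/537⌉ = 20 − 19 = 1
n=92: ⌈(93·107+466)/537⌉ − ⌈(92·107+466)/537⌉ = ⌈10417/537⌉ − ⌈10310/537⌉ = 20 − 20 = 0
n=93: ⌈(94·107+466)/537⌉ − ⌈(93·107+466)/537⌉ = ⌈10524/537⌉ − ⌈10417/537⌉ = 20 − 20 = 0
n=94: ⌈(95·107+466)/537⌉ − ⌈(94·107+466)/537⌉ = ⌈10631/537⌉ − ⌈10524/537⌉ = 20 − 20 = 0
n=95: ⌈(96·107+466)/537⌉ − ⌈(95·107+466)/537⌉ = ⌈10738/537⌉ − ⌈10631/537⌉ = 20 − 20 = 0
n=96: ⌈(97·107+466)/537⌉ − ⌈(96·107+466)/537⌉ = ⌈10845/537⌉ − ⌈10738/537⌉ = 21 − 20 = 1
n=97: ⌈(98·107+466)/537⌉ − ⌈(97·107+466)/537⌉ = ⌈10952/537⌉ − ⌈10845/537⌉ = 21 − 21 = 0
n=98: ⌈(99·107+466)/537⌉ − ⌈(98·107+466)/537⌉ = ⌈11059/537⌉ − ⌈10952/537⌉ = 21 − 21 = 0
n=99: ⌈(100·107+466)/537⌉ − ⌈(99·107+466)/537⌉ = ⌈11166/537⌉ − ⌈11059/537⌉ = 21 − 21 = 0

1000010000100001000010000100001000010000100001000010000100001000010000100001000010000100000100001000


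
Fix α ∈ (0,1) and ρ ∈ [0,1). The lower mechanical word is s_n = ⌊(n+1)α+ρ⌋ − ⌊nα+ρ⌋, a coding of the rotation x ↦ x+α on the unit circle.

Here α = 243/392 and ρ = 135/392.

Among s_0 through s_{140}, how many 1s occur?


87

#1s = Σ_{n=0}^{140} s_n = Σ_{n=0}^{140} (⌊(n+1)α+ρ⌋ − ⌊nα+ρ⌋)
the sum telescopes: every ⌊nα+ρ⌋ with 0 < n < 141 appears once with + and once with −, leaving ⌊141α+ρ⌋ − ⌊0·α+ρ⌋
141α + ρ = (141·243 + 135) / 392 = 34398/392
ρ = 135/392
⌊34398/392⌋ = 87,  ⌊135/392⌋ = 0
#1s = 87 − 0 = 87


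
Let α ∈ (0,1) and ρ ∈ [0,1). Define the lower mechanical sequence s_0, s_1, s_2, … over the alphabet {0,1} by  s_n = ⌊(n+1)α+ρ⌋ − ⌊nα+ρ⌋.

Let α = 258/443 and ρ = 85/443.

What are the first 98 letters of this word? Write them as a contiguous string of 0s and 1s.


01011010110101011010110101011010101101011010101101011010101101011010101101011010101101011010101101

n=0: ⌊(1·258+85)/443⌋ − ⌊(0·258+85)/443⌋ = ⌊343/443⌋ − ⌊85/443⌋ = 0 − 0 = 0
n=1: ⌊(2·258+85)/443⌋ − ⌊(1·258+85)/443⌋ = ⌊601/443⌋ − ⌊343/443⌋ = 1 − 0 = 1
n=2: ⌊(3·258+85)/443⌋ − ⌊(2·258+85)/443⌋ = ⌊859/443⌋ − ⌊601/443⌋ = 1 − 1 = 0
n=3: ⌊(4·258+85)/443⌋ − ⌊(3·258+85)/443⌋ = ⌊1117/443⌋ − ⌊859/443⌋ = 2 − 1 = 1
n=4: ⌊(5·258+85)/443⌋ − ⌊(4·258+85)/443⌋ = ⌊1375/443⌋ − ⌊1117/443⌋ = 3 − 2 = 1
n=5: ⌊(6·258+85)/443⌋ − ⌊(5·258+85)/443⌋ = ⌊1633/443⌋ − ⌊1375/443⌋ = 3 − 3 = 0
n=6: ⌊(7·258+85)/443⌋ − ⌊(6·258+85)/443⌋ = ⌊1891/443⌋ − ⌊1633/443⌋ = 4 − 3 = 1
n=7: ⌊(8·258+85)/443⌋ − ⌊(7·258+85)/443⌋ = ⌊2149/443⌋ − ⌊1891/443⌋ = 4 − 4 = 0
n=8: ⌊(9·258+85)/443⌋ − ⌊(8·258+85)/443⌋ = ⌊2407/443⌋ − ⌊2149/443⌋ = 5 − 4 = 1
n=9: ⌊(10·258+85)/443⌋ − ⌊(9·258+85)/443⌋ = ⌊2665/443⌋ − ⌊2407/443⌋ = 6 − 5 = 1
n=10: ⌊(11·258+85)/443⌋ − ⌊(10·258+85)/443⌋ = ⌊2923/443⌋ − ⌊2665/443⌋ = 6 − 6 = 0
n=11: ⌊(12·258+85)/443⌋ − ⌊(11·258+85)/443⌋ = ⌊3181/443⌋ − ⌊2923/443⌋ = 7 − 6 = 1
n=12: ⌊(13·258+85)/443⌋ − ⌊(12·258+85)/443⌋ = ⌊3439/443⌋ − ⌊3181/443⌋ = 7 − 7 = 0
n=13: ⌊(14·258+85)/443⌋ − ⌊(13·258+85)/443⌋ = ⌊3697/443⌋ − ⌊3439/443⌋ = 8 − 7 = 1
n=14: ⌊(15·258+85)/443⌋ − ⌊(14·258+85)/443⌋ = ⌊3955/443⌋ − ⌊3697/443⌋ = 8 − 8 = 0
n=15: ⌊(16·258+85)/443⌋ − ⌊(15·258+85)/443⌋ = ⌊4213/443⌋ − ⌊3955/443⌋ = 9 − 8 = 1
n=16: ⌊(17·258+85)/443⌋ − ⌊(16·258+85)/443⌋ = ⌊4471/443⌋ − ⌊4213/443⌋ = 10 − 9 = 1
n=17: ⌊(18·258+85)/443⌋ − ⌊(17·258+85)/443⌋ = ⌊4729/443⌋ − ⌊4471/443⌋ = 10 − 10 = 0
n=18: ⌊(19·258+85)/443⌋ − ⌊(18·258+85)/443⌋ = ⌊4987/443⌋ − ⌊4729/443⌋ = 11 − 10 = 1
n=19: ⌊(20·258+85)/443⌋ − ⌊(19·258+85)/443⌋ = ⌊5245/443⌋ − ⌊4987/443⌋ = 11 − 11 = 0
n=20: ⌊(21·258+85)/443⌋ − ⌊(20·258+85)/443⌋ = ⌊5503/443⌋ − ⌊5245/443⌋ = 12 − 11 = 1
n=21: ⌊(22·258+85)/443⌋ − ⌊(21·258+85)/443⌋ = ⌊5761/443⌋ − ⌊5503/443⌋ = 13 − 12 = 1
n=22: ⌊(23·258+85)/443⌋ − ⌊(22·258+85)/443⌋ = ⌊6019/443⌋ − ⌊5761/443⌋ = 13 − 13 = 0
n=23: ⌊(24·258+85)/443⌋ − ⌊(23·258+85)/443⌋ = ⌊6277/443⌋ − ⌊6019/443⌋ = 14 − 13 = 1
n=24: ⌊(25·258+85)/443⌋ − ⌊(24·258+85)/443⌋ = ⌊6535/443⌋ − ⌊6277/443⌋ = 14 − 14 = 0
n=25: ⌊(26·258+85)/443⌋ − ⌊(25·258+85)/443⌋ = ⌊6793/443⌋ − ⌊6535/443⌋ = 15 − 14 = 1
n=26: ⌊(27·258+85)/443⌋ − ⌊(26·258+85)/443⌋ = ⌊7051/443⌋ − ⌊6793/443⌋ = 15 − 15 = 0
n=27: ⌊(28·258+85)/443⌋ − ⌊(27·258+85)/443⌋ = ⌊7309/443⌋ − ⌊7051/443⌋ = 16 − 15 = 1
n=28: ⌊(29·258+85)/443⌋ − ⌊(28·258+85)/443⌋ = ⌊7567/443⌋ − ⌊7309/443⌋ = 17 − 16 = 1
n=29: ⌊(30·258+85)/443⌋ − ⌊(29·258+85)/443⌋ = ⌊7825/443⌋ − ⌊7567/443⌋ = 17 − 17 = 0
n=30: ⌊(31·258+85)/443⌋ − ⌊(30·258+85)/443⌋ = ⌊8083/443⌋ − ⌊7825/443⌋ = 18 − 17 = 1
n=31: ⌊(32·258+85)/443⌋ − ⌊(31·258+85)/443⌋ = ⌊8341/443⌋ − ⌊8083/443⌋ = 18 − 18 = 0
n=32: ⌊(33·258+85)/443⌋ − ⌊(32·258+85)/443⌋ = ⌊8599/443⌋ − ⌊8341/443⌋ = 19 − 18 = 1
n=33: ⌊(34·258+85)/443⌋ − ⌊(33·258+85)/443⌋ = ⌊8857/443⌋ − ⌊8599/443⌋ = 19 − 19 = 0
n=34: ⌊(35·258+85)/443⌋ − ⌊(34·258+85)/443⌋ = ⌊9115/443⌋ − ⌊8857/443⌋ = 20 − 19 = 1
n=35: ⌊(36·258+85)/443⌋ − ⌊(35·258+85)/443⌋ = ⌊9373/443⌋ − ⌊9115/443⌋ = 21 − 20 = 1
n=36: ⌊(37·258+85)/443⌋ − ⌊(36·258+85)/443⌋ = ⌊9631/443⌋ − ⌊9373/443⌋ = 21 − 21 = 0
n=37: ⌊(38·258+85)/443⌋ − ⌊(37·258+85)/443⌋ = ⌊9889/443⌋ − ⌊9631/443⌋ = 22 − 21 = 1
n=38: ⌊(39·258+85)/443⌋ − ⌊(38·258+85)/443⌋ = ⌊10147/443⌋ − ⌊9889/443⌋ = 22 − 22 = 0
n=39: ⌊(40·258+85)/443⌋ − ⌊(39·258+85)/443⌋ = ⌊10405/443⌋ − ⌊10147/443⌋ = 23 − 22 = 1
n=40: ⌊(41·258+85)/443⌋ − ⌊(40·258+85)/443⌋ = ⌊10663/443⌋ − ⌊10405/443⌋ = 24 − 23 = 1
n=41: ⌊(42·258+85)/443⌋ − ⌊(41·258+85)/443⌋ = ⌊10921/443⌋ − ⌊10663/443⌋ = 24 − 24 = 0
n=42: ⌊(43·258+85)/443⌋ − ⌊(42·258+85)/443⌋ = ⌊11179/443⌋ − ⌊10921/443⌋ = 25 − 24 = 1
n=43: ⌊(44·258+85)/443⌋ − ⌊(43·258+85)/443⌋ = ⌊11437/443⌋ − ⌊11179/443⌋ = 25 − 25 = 0
n=44: ⌊(45·258+85)/443⌋ − ⌊(44·258+85)/443⌋ = ⌊11695/443⌋ − ⌊11437/443⌋ = 26 − 25 = 1
n=45: ⌊(46·258+85)/443⌋ − ⌊(45·258+85)/443⌋ = ⌊11953/443⌋ − ⌊11695/443⌋ = 26 − 26 = 0
n=46: ⌊(47·258+85)/443⌋ − ⌊(46·258+85)/443⌋ = ⌊12211/443⌋ − ⌊11953/443⌋ = 27 − 26 = 1
n=47: ⌊(48·258+85)/443⌋ − ⌊(47·258+85)/443⌋ = ⌊12469/443⌋ − ⌊12211/443⌋ = 28 − 27 = 1
n=48: ⌊(49·258+85)/443⌋ − ⌊(48·258+85)/443⌋ = ⌊12727/443⌋ − ⌊12469/443⌋ = 28 − 28 = 0
n=49: ⌊(50·258+85)/443⌋ − ⌊(49·258+85)/443⌋ = ⌊12985/443⌋ − ⌊12727/443⌋ = 29 − 28 = 1
n=50: ⌊(51·258+85)/443⌋ − ⌊(50·258+85)/443⌋ = ⌊13243/443⌋ − ⌊12985/443⌋ = 29 − 29 = 0
n=51: ⌊(52·258+85)/443⌋ − ⌊(51·258+85)/443⌋ = ⌊13501/443⌋ − ⌊13243/443⌋ = 30 − 29 = 1
n=52: ⌊(53·258+85)/443⌋ − ⌊(52·258+85)/443⌋ = ⌊13759/443⌋ − ⌊13501/443⌋ = 31 − 30 = 1
n=53: ⌊(54·258+85)/443⌋ − ⌊(53·258+85)/443⌋ = ⌊14017/443⌋ − ⌊13759/443⌋ = 31 − 31 = 0
n=54: ⌊(55·258+85)/443⌋ − ⌊(54·258+85)/443⌋ = ⌊14275/443⌋ − ⌊14017/443⌋ = 32 − 31 = 1
n=55: ⌊(56·258+85)/443⌋ − ⌊(55·258+85)/443⌋ = ⌊14533/443⌋ − ⌊14275/443⌋ = 32 − 32 = 0
n=56: ⌊(57·258+85)/443⌋ − ⌊(56·258+85)/443⌋ = ⌊14791/443⌋ − ⌊14533/443⌋ = 33 − 32 = 1
n=57: ⌊(58·258+85)/443⌋ − ⌊(57·258+85)/443⌋ = ⌊15049/443⌋ − ⌊14791/443⌋ = 33 − 33 = 0
n=58: ⌊(59·258+85)/443⌋ − ⌊(58·258+85)/443⌋ = ⌊15307/443⌋ − ⌊15049/443⌋ = 34 − 33 = 1
n=59: ⌊(60·258+85)/443⌋ − ⌊(59·258+85)/443⌋ = ⌊15565/443⌋ − ⌊15307/443⌋ = 35 − 34 = 1
n=60: ⌊(61·258+85)/443⌋ − ⌊(60·258+85)/443⌋ = ⌊15823/443⌋ − ⌊15565/443⌋ = 35 − 35 = 0
n=61: ⌊(62·258+85)/443⌋ − ⌊(61·258+85)/443⌋ = ⌊16081/443⌋ − ⌊15823/443⌋ = 36 − 35 = 1
n=62: ⌊(63·258+85)/443⌋ − ⌊(62·258+85)/443⌋ = ⌊16339/443⌋ − ⌊16081/443⌋ = 36 − 36 = 0
n=63: ⌊(64·258+85)/443⌋ − ⌊(63·258+85)/443⌋ = ⌊16597/443⌋ − ⌊16339/443⌋ = 37 − 36 = 1
n=64: ⌊(65·258+85)/443⌋ − ⌊(64·258+85)/443⌋ = ⌊16855/443⌋ − ⌊16597/443⌋ = 38 − 37 = 1
n=65: ⌊(66·258+85)/443⌋ − ⌊(65·258+85)/443⌋ = ⌊17113/443⌋ − ⌊16855/443⌋ = 38 − 38 = 0
n=66: ⌊(67·258+85)/443⌋ − ⌊(66·258+85)/443⌋ = ⌊17371/443⌋ − ⌊17113/443⌋ = 39 − 38 = 1
n=67: ⌊(68·258+85)/443⌋ − ⌊(67·258+85)/443⌋ = ⌊17629/443⌋ − ⌊17371/443⌋ = 39 − 39 = 0
n=68: ⌊(69·258+85)/443⌋ − ⌊(68·258+85)/443⌋ = ⌊17887/443⌋ − ⌊17629/443⌋ = 40 − 39 = 1
n=69: ⌊(70·258+85)/443⌋ − ⌊(69·258+85)/443⌋ = ⌊18145/443⌋ − ⌊17887/443⌋ = 40 − 40 = 0
n=70: ⌊(71·258+85)/443⌋ − ⌊(70·258+85)/443⌋ = ⌊18403/443⌋ − ⌊18145/443⌋ = 41 − 40 = 1
n=71: ⌊(72·258+85)/443⌋ − ⌊(71·258+85)/443⌋ = ⌊18661/443⌋ − ⌊18403/443⌋ = 42 − 41 = 1
n=72: ⌊(73·258+85)/443⌋ − ⌊(72·258+85)/443⌋ = ⌊18919/443⌋ − ⌊18661/443⌋ = 42 − 42 = 0
n=73: ⌊(74·258+85)/443⌋ − ⌊(73·258+85)/443⌋ = ⌊19177/443⌋ − ⌊18919/443⌋ = 43 − 42 = 1
n=74: ⌊(75·258+85)/443⌋ − ⌊(74·258+85)/443⌋ = ⌊19435/443⌋ − ⌊19177/443⌋ = 43 − 43 = 0
n=75: ⌊(76·258+85)/443⌋ − ⌊(75·258+85)/443⌋ = ⌊19693/443⌋ − ⌊19435/443⌋ = 44 − 43 = 1
n=76: ⌊(77·258+85)/443⌋ − ⌊(76·258+85)/443⌋ = ⌊19951/443⌋ − ⌊19693/443⌋ = 45 − 44 = 1
n=77: ⌊(78·258+85)/443⌋ − ⌊(77·258+85)/443⌋ = ⌊20209/443⌋ − ⌊19951/443⌋ = 45 − 45 = 0
n=78: ⌊(79·258+85)/443⌋ − ⌊(78·258+85)/443⌋ = ⌊20467/443⌋ − ⌊20209/443⌋ = 46 − 45 = 1
n=79: ⌊(80·258+85)/443⌋ − ⌊(79·258+85)/443⌋ = ⌊20725/443⌋ − ⌊20467/443⌋ = 46 − 46 = 0
n=80: ⌊(81·258+85)/443⌋ − ⌊(80·258+85)/443⌋ = ⌊20983/443⌋ − ⌊20725/443⌋ = 47 − 46 = 1
n=81: ⌊(82·258+85)/443⌋ − ⌊(81·258+85)/443⌋ = ⌊21241/443⌋ − ⌊20983/443⌋ = 47 − 47 = 0
n=82: ⌊(83·258+85)/443⌋ − ⌊(82·258+85)/443⌋ = ⌊21499/443⌋ − ⌊21241/443⌋ = 48 − 47 = 1
n=83: ⌊(84·258+85)/443⌋ − ⌊(83·258+85)/443⌋ = ⌊21757/443⌋ − ⌊21499/443⌋ = 49 − 48 = 1
n=84: ⌊(85·258+85)/443⌋ − ⌊(84·258+85)/443⌋ = ⌊22015/443⌋ − ⌊21757/443⌋ = 49 − 49 = 0
n=85: ⌊(86·258+85)/443⌋ − ⌊(85·258+85)/443⌋ = ⌊22273/443⌋ − ⌊22015/443⌋ = 50 − 49 = 1
n=86: ⌊(87·258+85)/443⌋ − ⌊(86·258+85)/443⌋ = ⌊22531/443⌋ − ⌊22273/443⌋ = 50 − 50 = 0
n=87: ⌊(88·258+85)/443⌋ − ⌊(87·258+85)/443⌋ = ⌊22789/443⌋ − ⌊22531/443⌋ = 51 − 50 = 1
n=88: ⌊(89·258+85)/443⌋ − ⌊(88·258+85)/443⌋ = ⌊23047/443⌋ − ⌊22789/443⌋ = 52 − 51 = 1
n=89: ⌊(90·258+85)/443⌋ − ⌊(89·258+85)/443⌋ = ⌊23305/443⌋ − ⌊23047/443⌋ = 52 − 52 = 0
n=90: ⌊(91·258+85)/443⌋ − ⌊(90·258+85)/443⌋ = ⌊23563/443⌋ − ⌊23305/443⌋ = 53 − 52 = 1
n=91: ⌊(92·258+85)/443⌋ − ⌊(91·258+85)/443⌋ = ⌊23821/443⌋ − ⌊23563/443⌋ = 53 − 53 = 0
n=92: ⌊(93·258+85)/443⌋ − ⌊(92·258+85)/443⌋ = ⌊24079/443⌋ − ⌊23821/443⌋ = 54 − 53 = 1
n=93: ⌊(94·258+85)/443⌋ − ⌊(93·258+85)/443⌋ = ⌊24337/443⌋ − ⌊24079/443⌋ = 54 − 54 = 0
n=94: ⌊(95·258+85)/443⌋ − ⌊(94·258+85)/443⌋ = ⌊24595/443⌋ − ⌊24337/443⌋ = 55 − 54 = 1
n=95: ⌊(96·258+85)/443⌋ − ⌊(95·258+85)/443⌋ = ⌊24853/443⌋ − ⌊24595/443⌋ = 56 − 55 = 1
n=96: ⌊(97·258+85)/443⌋ − ⌊(96·258+85)/443⌋ = ⌊25111/443⌋ − ⌊24853/443⌋ = 56 − 56 = 0
n=97: ⌊(98·258+85)/443⌋ − ⌊(97·258+85)/443⌋ = ⌊25369/443⌋ − ⌊25111/443⌋ = 57 − 56 = 1
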